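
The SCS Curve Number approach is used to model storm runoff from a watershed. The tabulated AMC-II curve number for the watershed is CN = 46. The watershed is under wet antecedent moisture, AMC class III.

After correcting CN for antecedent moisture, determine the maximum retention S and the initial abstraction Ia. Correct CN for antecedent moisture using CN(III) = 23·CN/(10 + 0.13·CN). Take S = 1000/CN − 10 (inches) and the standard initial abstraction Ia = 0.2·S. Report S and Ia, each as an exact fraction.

S = 2700/529 in ≈ 5.104 in; Ia = 540/529 in ≈ 1.021 in

Adjust CN=46 to AMC III: 23·46/(10 + 0.13·46) → 1058 ÷ (799/50) = 52900/799 ≈ 66.208
Retention S: 1000/CN − 10 with CN=66.208 → S = 2700/529 ≈ 5.104 in
Ia = 0.2S: 0.2·5.104 = 1.021 in (exactly 540/529)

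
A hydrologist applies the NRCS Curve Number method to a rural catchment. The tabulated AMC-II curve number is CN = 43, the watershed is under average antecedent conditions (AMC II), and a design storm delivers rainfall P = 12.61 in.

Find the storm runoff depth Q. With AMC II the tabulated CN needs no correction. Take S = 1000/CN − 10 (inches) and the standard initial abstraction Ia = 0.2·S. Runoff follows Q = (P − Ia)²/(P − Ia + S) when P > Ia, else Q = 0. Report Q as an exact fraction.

Average conditions: CN = 43 (no AMC adjustment).
S = 1000/43 − 10 = 570/43 in ≈ 13.256 in
Ia = 0.2·(570/43) = 114/43 in ≈ 2.651 in
Excess rainfall: 12.610 − 2.651 = 9.959 in; P > Ia so Q > 0
Q = (42823/4300)²/((42823/4300) + 570/43) = (1833809329/18490000)/(99823/4300) = 1833809329/429238900 in ≈ 4.272 in

Q = 1833809329/429238900 in ≈ 4.272 in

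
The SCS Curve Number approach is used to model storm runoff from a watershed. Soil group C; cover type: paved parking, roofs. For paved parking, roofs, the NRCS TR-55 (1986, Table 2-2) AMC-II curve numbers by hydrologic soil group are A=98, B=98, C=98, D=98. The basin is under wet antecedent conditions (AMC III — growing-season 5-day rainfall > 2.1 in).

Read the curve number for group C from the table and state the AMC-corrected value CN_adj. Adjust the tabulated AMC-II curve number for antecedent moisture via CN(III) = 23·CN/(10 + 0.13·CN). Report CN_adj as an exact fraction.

NRCS table: paved parking, roofs, soil group C → CN(II) = 98
CN(III) from CN(II)=98: (23·98)/(10 + 0.13·98) = 112700/1137 ≈ 99.120

CN_adj = 112700/1137 ≈ 99.120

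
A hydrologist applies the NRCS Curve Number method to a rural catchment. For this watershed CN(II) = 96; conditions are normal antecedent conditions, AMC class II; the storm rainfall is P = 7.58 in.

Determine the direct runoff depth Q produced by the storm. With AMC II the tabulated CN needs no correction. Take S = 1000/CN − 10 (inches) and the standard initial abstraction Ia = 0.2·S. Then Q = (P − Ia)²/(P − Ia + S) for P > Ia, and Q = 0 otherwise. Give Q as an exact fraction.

AMC II — tabulated CN = 96 applies directly.
Max retention: S = 1000/96 − 10 = 5/12 in (≈ 0.417 in)
Initial abstraction Ia = S/5 = (5/12)/5 = 1/12 ≈ 0.083 in
Since P=7.580 > Ia=0.083: effective rainfall P−Ia = 2249/300 in
Q = (2249/300)²/((2249/300) + 5/12) = (5058001/90000)/(1187/150) = 5058001/712200 in ≈ 7.102 in

Q = 5058001/712200 in ≈ 7.102 in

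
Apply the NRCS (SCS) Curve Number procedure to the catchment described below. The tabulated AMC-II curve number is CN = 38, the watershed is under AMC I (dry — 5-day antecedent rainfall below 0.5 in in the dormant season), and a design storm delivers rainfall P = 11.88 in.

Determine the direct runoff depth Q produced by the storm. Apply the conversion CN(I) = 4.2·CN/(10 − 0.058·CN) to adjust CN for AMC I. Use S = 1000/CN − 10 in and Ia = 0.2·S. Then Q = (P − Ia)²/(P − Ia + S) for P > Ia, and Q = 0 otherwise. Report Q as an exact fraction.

Q = 1681246009/4274317425 in ≈ 0.393 in

Adjust CN=38 to AMC I: 4.2·38/(10 − 0.058·38) → (798/5) ÷ (1949/250) = 39900/1949 ≈ 20.472
Retention S: 1000/CN − 10 with CN=20.472 → S = 15500/399 ≈ 38.847 in
Ia = 0.2S: 0.2·38.847 = 7.769 in (exactly 3100/399)
Excess rainfall: 11.880 − 7.769 = 4.111 in; P > Ia so Q > 0
Q = (41003/9975)²/((41003/9975) + 15500/399) = (1681246009/99500625)/(428503/9975) = 1681246009/4274317425 in ≈ 0.393 in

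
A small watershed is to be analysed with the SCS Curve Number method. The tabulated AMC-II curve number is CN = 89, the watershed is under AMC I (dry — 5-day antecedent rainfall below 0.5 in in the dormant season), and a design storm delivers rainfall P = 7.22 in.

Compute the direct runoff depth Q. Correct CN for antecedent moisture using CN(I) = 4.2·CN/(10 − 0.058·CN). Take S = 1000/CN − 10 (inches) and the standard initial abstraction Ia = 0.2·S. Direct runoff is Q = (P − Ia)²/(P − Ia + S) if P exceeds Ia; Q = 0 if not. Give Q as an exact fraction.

CN(I) from CN(II)=89: (4.2·89)/(10 − 0.058·89) = 186900/2419 ≈ 77.263
S = 1000/(186900/2419) − 10 = 5500/1869 in ≈ 2.943 in
Ia = 0.2·(5500/1869) = 1100/1869 in ≈ 0.589 in
P − Ia = 7.220 − 0.589 = 619709/93450 ≈ 6.631 in (> 0, runoff occurs)
Runoff Q = (P−Ia)²/(P−Ia+S) = (6.631)²/(6.631+2.943) = 384039244681/83610556050 ≈ 4.593 in

Q = 384039244681/83610556050 in ≈ 4.593 in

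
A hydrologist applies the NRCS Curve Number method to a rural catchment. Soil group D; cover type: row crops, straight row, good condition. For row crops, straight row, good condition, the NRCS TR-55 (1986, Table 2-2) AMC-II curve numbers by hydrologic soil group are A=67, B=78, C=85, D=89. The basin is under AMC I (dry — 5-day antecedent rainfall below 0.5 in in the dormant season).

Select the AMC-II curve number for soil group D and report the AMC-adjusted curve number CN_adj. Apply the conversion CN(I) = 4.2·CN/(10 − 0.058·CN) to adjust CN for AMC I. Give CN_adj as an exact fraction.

CN_adj = 186900/2419 ≈ 77.263

NRCS table: row crops, straight row, good condition, soil group D → CN(II) = 89
Dry (AMC I): CN(I) = 4.2·89/(10 − 0.058·89) = (1869/5)/(2419/500) = 186900/2419 ≈ 77.263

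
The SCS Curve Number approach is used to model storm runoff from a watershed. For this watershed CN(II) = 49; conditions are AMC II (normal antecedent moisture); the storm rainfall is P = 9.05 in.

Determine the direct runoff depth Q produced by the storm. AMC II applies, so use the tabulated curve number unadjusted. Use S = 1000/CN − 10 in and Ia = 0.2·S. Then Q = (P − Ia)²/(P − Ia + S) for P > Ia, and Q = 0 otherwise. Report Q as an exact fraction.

AMC II — tabulated CN = 49 applies directly.
S = 1000/49 − 10 = 510/49 in ≈ 10.408 in
Initial abstraction Ia = S/5 = (510/49)/5 = 102/49 ≈ 2.082 in
P − Ia = 9.050 − 2.082 = 6829/980 ≈ 6.968 in (> 0, runoff occurs)
Q = (6829/980)²/((6829/980) + 510/49) = (46635241/960400)/(17029/980) = 46635241/16688420 in ≈ 2.794 in

Q = 46635241/16688420 in ≈ 2.794 in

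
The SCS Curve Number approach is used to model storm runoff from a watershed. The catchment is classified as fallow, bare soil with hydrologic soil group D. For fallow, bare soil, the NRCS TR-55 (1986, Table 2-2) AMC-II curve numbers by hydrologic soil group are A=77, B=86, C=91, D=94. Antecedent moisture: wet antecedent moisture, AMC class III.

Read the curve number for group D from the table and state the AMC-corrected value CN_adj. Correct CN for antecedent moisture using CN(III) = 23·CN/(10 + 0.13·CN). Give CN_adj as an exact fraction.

CN_adj = 108100/1111 ≈ 97.300

NRCS table: fallow, bare soil, soil group D → CN(II) = 94
Adjust CN=94 to AMC III: 23·94/(10 + 0.13·94) → 2162 ÷ (1111/50) = 108100/1111 ≈ 97.300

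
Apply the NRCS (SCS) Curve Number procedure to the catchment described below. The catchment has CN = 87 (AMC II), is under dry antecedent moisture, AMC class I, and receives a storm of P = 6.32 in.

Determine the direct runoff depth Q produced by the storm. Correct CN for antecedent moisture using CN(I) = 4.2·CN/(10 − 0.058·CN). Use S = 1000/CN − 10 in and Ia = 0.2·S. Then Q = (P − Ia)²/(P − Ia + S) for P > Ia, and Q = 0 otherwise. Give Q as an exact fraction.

Q = 32810509778/9561284775 in ≈ 3.432 in

Adjust CN=87 to AMC I: 4.2·87/(10 − 0.058·87) → (1827/5) ÷ (2477/500) = 182700/2477 ≈ 73.759
Max retention: S = 1000/(182700/2477) − 10 = 6500/1827 in (≈ 3.558 in)
Ia = 0.2S: 0.2·3.558 = 0.712 in (exactly 1300/1827)
Excess rainfall: 6.320 − 0.712 = 5.608 in; P > Ia so Q > 0
Q = (256166/45675)²/((256166/45675) + 6500/1827) = (65621019556/2086205625)/(418666/45675) = 32810509778/9561284775 in ≈ 3.432 in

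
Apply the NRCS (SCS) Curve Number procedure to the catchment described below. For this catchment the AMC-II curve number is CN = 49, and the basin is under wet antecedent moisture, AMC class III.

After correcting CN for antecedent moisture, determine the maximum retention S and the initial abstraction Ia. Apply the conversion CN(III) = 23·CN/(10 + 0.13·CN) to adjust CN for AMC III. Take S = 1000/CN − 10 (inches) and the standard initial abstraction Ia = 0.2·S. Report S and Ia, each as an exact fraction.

CN(III) from CN(II)=49: (23·49)/(10 + 0.13·49) = 112700/1637 ≈ 68.845
S = 1000/(112700/1637) − 10 = 5100/1127 in ≈ 4.525 in
Initial abstraction Ia = S/5 = (5100/1127)/5 = 1020/1127 ≈ 0.905 in

S = 5100/1127 in ≈ 4.525 in; Ia = 1020/1127 in ≈ 0.905 in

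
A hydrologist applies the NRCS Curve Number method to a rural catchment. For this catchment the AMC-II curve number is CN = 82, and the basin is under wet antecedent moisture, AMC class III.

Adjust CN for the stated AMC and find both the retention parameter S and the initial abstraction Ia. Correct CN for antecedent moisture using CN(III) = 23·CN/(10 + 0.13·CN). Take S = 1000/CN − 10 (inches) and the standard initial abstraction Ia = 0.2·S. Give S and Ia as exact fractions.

Adjust CN=82 to AMC III: 23·82/(10 + 0.13·82) → 1886 ÷ (1033/50) = 94300/1033 ≈ 91.288
S = 1000/(94300/1033) − 10 = 900/943 in ≈ 0.954 in
Ia = 0.2S: 0.2·0.954 = 0.191 in (exactly 180/943)

S = 900/943 in ≈ 0.954 in; Ia = 180/943 in ≈ 0.191 in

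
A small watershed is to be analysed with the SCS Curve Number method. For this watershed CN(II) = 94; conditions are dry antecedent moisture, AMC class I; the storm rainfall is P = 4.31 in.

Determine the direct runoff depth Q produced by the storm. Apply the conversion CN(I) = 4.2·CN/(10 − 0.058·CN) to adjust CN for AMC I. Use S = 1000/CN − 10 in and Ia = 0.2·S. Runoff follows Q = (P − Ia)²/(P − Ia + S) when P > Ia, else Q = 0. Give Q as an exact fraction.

Adjust CN=94 to AMC I: 4.2·94/(10 − 0.058·94) → (1974/5) ÷ (1137/250) = 32900/379 ≈ 86.807
S = 1000/(32900/379) − 10 = 500/329 in ≈ 1.520 in
Initial abstraction Ia = S/5 = (500/329)/5 = 100/329 ≈ 0.304 in
P − Ia = 4.310 − 0.304 = 131799/32900 ≈ 4.006 in (> 0, runoff occurs)
Q: (131799/32900)² ÷ (181799/32900) = 17370976401/5981187100 in (≈ 2.904 in)

Q = 17370976401/5981187100 in ≈ 2.904 in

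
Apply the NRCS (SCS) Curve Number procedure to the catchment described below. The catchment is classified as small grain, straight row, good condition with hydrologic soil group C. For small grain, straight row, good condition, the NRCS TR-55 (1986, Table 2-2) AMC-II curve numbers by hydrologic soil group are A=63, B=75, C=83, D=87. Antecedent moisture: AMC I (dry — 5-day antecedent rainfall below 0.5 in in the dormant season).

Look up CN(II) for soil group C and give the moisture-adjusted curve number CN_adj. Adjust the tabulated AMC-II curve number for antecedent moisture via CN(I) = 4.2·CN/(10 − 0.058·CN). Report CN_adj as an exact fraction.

NRCS table: small grain, straight row, good condition, soil group C → CN(II) = 83
CN(I) from CN(II)=83: (4.2·83)/(10 − 0.058·83) = 174300/2593 ≈ 67.219

CN_adj = 174300/2593 ≈ 67.219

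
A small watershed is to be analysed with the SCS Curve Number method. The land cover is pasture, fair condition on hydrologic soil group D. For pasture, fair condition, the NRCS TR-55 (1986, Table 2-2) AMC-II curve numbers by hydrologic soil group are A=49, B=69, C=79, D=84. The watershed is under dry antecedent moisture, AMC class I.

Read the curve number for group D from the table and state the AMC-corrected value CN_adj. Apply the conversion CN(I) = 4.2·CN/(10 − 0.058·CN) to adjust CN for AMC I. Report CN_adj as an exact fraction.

CN_adj = 44100/641 ≈ 68.799

NRCS table: pasture, fair condition, soil group D → CN(II) = 84
Adjust CN=84 to AMC I: 4.2·84/(10 − 0.058·84) → (1764/5) ÷ (641/125) = 44100/641 ≈ 68.799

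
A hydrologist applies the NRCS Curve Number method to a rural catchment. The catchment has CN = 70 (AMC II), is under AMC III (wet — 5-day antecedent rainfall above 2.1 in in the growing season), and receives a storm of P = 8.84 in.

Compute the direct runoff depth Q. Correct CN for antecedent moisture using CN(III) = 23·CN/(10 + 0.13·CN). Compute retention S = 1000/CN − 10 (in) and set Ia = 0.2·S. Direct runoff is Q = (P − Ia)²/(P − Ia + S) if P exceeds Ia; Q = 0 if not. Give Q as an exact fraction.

CN(III) from CN(II)=70: (23·70)/(10 + 0.13·70) = 16100/191 ≈ 84.293
S = 1000/(16100/191) − 10 = 300/161 in ≈ 1.863 in
Ia = 0.2·(300/161) = 60/161 in ≈ 0.373 in
P − Ia = 8.840 − 0.373 = 34081/4025 ≈ 8.467 in (> 0, runoff occurs)
Q = (34081/4025)²/((34081/4025) + 300/161) = (1161514561/16200625)/(41581/4025) = 1161514561/167363525 in ≈ 6.940 in

Q = 1161514561/167363525 in ≈ 6.940 in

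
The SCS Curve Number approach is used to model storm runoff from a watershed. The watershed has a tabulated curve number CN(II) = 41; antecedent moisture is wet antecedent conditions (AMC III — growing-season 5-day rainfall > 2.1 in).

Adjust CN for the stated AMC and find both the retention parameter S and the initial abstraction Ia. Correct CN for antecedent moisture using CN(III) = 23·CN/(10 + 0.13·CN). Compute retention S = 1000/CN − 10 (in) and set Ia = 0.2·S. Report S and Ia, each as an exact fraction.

CN(III) from CN(II)=41: (23·41)/(10 + 0.13·41) = 94300/1533 ≈ 61.513
Max retention: S = 1000/(94300/1533) − 10 = 5900/943 in (≈ 6.257 in)
Ia = 0.2S: 0.2·6.257 = 1.251 in (exactly 1180/943)

S = 5900/943 in ≈ 6.257 in; Ia = 1180/943 in ≈ 1.251 in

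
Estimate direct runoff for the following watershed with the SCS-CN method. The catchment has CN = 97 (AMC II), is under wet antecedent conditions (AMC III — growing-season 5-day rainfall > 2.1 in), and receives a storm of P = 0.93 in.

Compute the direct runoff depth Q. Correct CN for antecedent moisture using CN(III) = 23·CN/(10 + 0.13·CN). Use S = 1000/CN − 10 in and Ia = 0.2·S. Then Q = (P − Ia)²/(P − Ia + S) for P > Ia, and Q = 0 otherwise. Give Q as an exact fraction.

Adjust CN=97 to AMC III: 23·97/(10 + 0.13·97) → 2231 ÷ (2261/100) = 223100/2261 ≈ 98.673
Max retention: S = 1000/(223100/2261) − 10 = 300/2231 in (≈ 0.134 in)
Ia = 0.2S: 0.2·0.134 = 0.027 in (exactly 60/2231)
Excess rainfall: 0.930 − 0.027 = 0.903 in; P > Ia so Q > 0
Q: (201483/223100)² ÷ (231483/223100) = 13531799763/17214619100 in (≈ 0.786 in)

Q = 13531799763/17214619100 in ≈ 0.786 in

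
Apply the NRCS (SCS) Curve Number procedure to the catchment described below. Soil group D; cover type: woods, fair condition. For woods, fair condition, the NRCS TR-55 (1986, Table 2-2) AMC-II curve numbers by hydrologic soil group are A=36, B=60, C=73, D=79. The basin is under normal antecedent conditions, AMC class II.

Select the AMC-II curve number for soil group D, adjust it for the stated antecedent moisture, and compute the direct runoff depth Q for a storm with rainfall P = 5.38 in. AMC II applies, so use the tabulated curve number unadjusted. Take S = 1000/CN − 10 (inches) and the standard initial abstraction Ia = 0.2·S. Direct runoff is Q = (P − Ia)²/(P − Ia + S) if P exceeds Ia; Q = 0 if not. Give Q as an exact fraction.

NRCS table: woods, fair condition, soil group D → CN(II) = 79
Average conditions: CN = 79 (no AMC adjustment).
Max retention: S = 1000/79 − 10 = 210/79 in (≈ 2.658 in)
Ia = 0.2S: 0.2·2.658 = 0.532 in (exactly 42/79)
Since P=5.380 > Ia=0.532: effective rainfall P−Ia = 19151/3950 in
Q: (19151/3950)² ÷ (29651/3950) = 366760801/117121450 in (≈ 3.131 in)

Q = 366760801/117121450 in ≈ 3.131 in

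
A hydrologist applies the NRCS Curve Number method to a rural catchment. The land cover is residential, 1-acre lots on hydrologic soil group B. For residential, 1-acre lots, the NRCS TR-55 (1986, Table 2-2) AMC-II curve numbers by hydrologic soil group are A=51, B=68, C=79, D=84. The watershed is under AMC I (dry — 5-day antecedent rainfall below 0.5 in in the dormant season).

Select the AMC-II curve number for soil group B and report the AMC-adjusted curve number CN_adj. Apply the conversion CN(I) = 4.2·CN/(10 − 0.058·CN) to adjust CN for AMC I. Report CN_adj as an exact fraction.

CN_adj = 35700/757 ≈ 47.160

NRCS table: residential, 1-acre lots, soil group B → CN(II) = 68
CN(I) from CN(II)=68: (4.2·68)/(10 − 0.058·68) = 35700/757 ≈ 47.160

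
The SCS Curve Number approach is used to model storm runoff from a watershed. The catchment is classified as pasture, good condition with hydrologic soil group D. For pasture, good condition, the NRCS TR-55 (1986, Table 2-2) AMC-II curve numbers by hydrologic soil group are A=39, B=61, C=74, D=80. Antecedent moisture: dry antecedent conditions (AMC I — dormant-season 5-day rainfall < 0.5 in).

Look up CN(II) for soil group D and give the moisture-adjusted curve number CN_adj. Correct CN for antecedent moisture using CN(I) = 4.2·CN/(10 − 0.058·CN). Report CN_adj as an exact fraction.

CN_adj = 4200/67 ≈ 62.687

NRCS table: pasture, good condition, soil group D → CN(II) = 80
CN(I) from CN(II)=80: (4.2·80)/(10 − 0.058·80) = 4200/67 ≈ 62.687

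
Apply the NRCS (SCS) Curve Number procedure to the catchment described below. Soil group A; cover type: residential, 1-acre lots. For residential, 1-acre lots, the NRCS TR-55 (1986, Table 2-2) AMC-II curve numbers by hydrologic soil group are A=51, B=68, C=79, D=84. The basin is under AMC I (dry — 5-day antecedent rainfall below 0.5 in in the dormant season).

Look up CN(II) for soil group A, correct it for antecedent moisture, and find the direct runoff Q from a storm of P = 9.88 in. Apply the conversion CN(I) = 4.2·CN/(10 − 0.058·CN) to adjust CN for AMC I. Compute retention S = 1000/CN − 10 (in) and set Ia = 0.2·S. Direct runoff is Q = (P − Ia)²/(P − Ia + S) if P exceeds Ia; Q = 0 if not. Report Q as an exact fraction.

Q = 411724681/412300575 in ≈ 0.999 in

NRCS table: residential, 1-acre lots, soil group A → CN(II) = 51
CN(I) from CN(II)=51: (4.2·51)/(10 − 0.058·51) = 15300/503 ≈ 30.417
Max retention: S = 1000/(15300/503) − 10 = 3500/153 in (≈ 22.876 in)
Ia = 0.2·(3500/153) = 700/153 in ≈ 4.575 in
Since P=9.880 > Ia=4.575: effective rainfall P−Ia = 20291/3825 in
Q = (20291/3825)²/((20291/3825) + 3500/153) = (411724681/14630625)/(107791/3825) = 411724681/412300575 in ≈ 0.999 in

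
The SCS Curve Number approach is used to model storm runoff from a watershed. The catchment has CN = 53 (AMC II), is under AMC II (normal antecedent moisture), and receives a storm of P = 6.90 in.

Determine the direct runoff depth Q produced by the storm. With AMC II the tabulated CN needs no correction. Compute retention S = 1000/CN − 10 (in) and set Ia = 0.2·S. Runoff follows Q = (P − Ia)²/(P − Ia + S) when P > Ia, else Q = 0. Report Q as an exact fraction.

Q = 7382089/3931010 in ≈ 1.878 in

AMC II — tabulated CN = 53 applies directly.
S = 1000/53 − 10 = 470/53 in ≈ 8.868 in
Ia = 0.2S: 0.2·8.868 = 1.774 in (exactly 94/53)
Since P=6.900 > Ia=1.774: effective rainfall P−Ia = 2717/530 in
Q = (2717/530)²/((2717/530) + 470/53) = (7382089/280900)/(7417/530) = 7382089/3931010 in ≈ 1.878 in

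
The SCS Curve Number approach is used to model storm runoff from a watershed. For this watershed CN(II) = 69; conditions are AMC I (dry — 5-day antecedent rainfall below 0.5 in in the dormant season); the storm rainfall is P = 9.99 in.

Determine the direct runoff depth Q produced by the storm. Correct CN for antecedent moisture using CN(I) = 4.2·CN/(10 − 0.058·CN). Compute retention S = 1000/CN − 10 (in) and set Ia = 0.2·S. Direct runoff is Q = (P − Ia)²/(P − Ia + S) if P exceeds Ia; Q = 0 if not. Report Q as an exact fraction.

Q = 1294022277601/389426139900 in ≈ 3.323 in

CN(I) from CN(II)=69: (4.2·69)/(10 − 0.058·69) = 144900/2999 ≈ 48.316
S = 1000/(144900/2999) − 10 = 15500/1449 in ≈ 10.697 in
Ia = 0.2·(15500/1449) = 3100/1449 in ≈ 2.139 in
P − Ia = 9.990 − 2.139 = 1137551/144900 ≈ 7.851 in (> 0, runoff occurs)
Runoff Q = (P−Ia)²/(P−Ia+S) = (7.851)²/(7.851+10.697) = 1294022277601/389426139900 ≈ 3.323 in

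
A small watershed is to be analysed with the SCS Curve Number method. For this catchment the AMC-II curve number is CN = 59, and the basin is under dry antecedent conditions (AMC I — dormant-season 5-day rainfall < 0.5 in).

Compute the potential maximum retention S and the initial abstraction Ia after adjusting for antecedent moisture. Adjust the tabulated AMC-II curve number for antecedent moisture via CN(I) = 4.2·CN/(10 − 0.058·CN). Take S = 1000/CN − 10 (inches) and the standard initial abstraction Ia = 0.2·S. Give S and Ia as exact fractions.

S = 20500/1239 in ≈ 16.546 in; Ia = 4100/1239 in ≈ 3.309 in

CN(I) from CN(II)=59: (4.2·59)/(10 − 0.058·59) = 123900/3289 ≈ 37.671
Max retention: S = 1000/(123900/3289) − 10 = 20500/1239 in (≈ 16.546 in)
Ia = 0.2S: 0.2·16.546 = 3.309 in (exactly 4100/1239)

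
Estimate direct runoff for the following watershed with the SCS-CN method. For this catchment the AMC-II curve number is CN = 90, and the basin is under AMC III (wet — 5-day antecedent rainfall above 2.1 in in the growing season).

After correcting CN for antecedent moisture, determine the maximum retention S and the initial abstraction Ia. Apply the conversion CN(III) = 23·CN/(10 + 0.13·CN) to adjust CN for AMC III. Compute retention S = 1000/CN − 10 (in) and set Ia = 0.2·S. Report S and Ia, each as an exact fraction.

CN(III) from CN(II)=90: (23·90)/(10 + 0.13·90) = 20700/217 ≈ 95.392
S = 1000/(20700/217) − 10 = 100/207 in ≈ 0.483 in
Ia = 0.2S: 0.2·0.483 = 0.097 in (exactly 20/207)

S = 100/207 in ≈ 0.483 in; Ia = 20/207 in ≈ 0.097 in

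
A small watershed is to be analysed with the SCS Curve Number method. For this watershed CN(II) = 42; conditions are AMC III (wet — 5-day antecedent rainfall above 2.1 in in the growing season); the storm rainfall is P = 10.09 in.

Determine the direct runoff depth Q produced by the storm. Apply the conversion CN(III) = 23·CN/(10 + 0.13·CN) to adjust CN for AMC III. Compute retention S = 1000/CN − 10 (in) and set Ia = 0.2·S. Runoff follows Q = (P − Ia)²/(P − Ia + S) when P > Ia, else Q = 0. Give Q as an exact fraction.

Q = 184338846409/34744460100 in ≈ 5.306 in

CN(III) from CN(II)=42: (23·42)/(10 + 0.13·42) = 48300/773 ≈ 62.484
Retention S: 1000/CN − 10 with CN=62.484 → S = 2900/483 ≈ 6.004 in
Ia = 0.2S: 0.2·6.004 = 1.201 in (exactly 580/483)
P − Ia = 10.090 − 1.201 = 429347/48300 ≈ 8.889 in (> 0, runoff occurs)
Runoff Q = (P−Ia)²/(P−Ia+S) = (8.889)²/(8.889+6.004) = 184338846409/34744460100 ≈ 5.306 in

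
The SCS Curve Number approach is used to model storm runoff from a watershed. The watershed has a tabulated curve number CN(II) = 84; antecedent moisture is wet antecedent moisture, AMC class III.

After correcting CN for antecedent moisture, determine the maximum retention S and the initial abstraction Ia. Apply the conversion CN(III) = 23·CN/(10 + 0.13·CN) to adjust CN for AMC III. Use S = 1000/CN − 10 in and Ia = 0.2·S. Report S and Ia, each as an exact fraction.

S = 400/483 in ≈ 0.828 in; Ia = 80/483 in ≈ 0.166 in

Adjust CN=84 to AMC III: 23·84/(10 + 0.13·84) → 1932 ÷ (523/25) = 48300/523 ≈ 92.352
Max retention: S = 1000/(48300/523) − 10 = 400/483 in (≈ 0.828 in)
Ia = 0.2·(400/483) = 80/483 in ≈ 0.166 in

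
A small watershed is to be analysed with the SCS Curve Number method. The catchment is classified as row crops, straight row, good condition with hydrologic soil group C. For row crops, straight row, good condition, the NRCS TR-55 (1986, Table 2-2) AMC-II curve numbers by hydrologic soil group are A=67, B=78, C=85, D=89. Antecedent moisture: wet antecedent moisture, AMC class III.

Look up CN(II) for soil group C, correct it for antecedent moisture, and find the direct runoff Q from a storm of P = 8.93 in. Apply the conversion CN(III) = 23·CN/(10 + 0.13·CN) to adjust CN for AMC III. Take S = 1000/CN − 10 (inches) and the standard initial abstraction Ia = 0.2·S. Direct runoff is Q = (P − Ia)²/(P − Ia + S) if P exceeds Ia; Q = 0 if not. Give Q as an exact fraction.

NRCS table: row crops, straight row, good condition, soil group C → CN(II) = 85
CN(III) from CN(II)=85: (23·85)/(10 + 0.13·85) = 39100/421 ≈ 92.874
Max retention: S = 1000/(39100/421) − 10 = 300/391 in (≈ 0.767 in)
Ia = 0.2·(300/391) = 60/391 in ≈ 0.153 in
Since P=8.930 > Ia=0.153: effective rainfall P−Ia = 343163/39100 in
Q: (343163/39100)² ÷ (373163/39100) = 117760844569/14590673300 in (≈ 8.071 in)

Q = 117760844569/14590673300 in ≈ 8.071 in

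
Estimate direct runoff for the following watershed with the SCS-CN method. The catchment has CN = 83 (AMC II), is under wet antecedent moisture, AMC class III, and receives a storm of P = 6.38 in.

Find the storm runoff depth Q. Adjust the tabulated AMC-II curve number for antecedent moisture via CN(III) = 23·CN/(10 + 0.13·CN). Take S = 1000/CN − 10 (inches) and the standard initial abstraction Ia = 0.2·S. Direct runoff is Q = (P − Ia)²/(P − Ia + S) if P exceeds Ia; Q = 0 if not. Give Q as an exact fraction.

CN(III) from CN(II)=83: (23·83)/(10 + 0.13·83) = 190900/2079 ≈ 91.823
S = 1000/(190900/2079) − 10 = 1700/1909 in ≈ 0.891 in
Ia = 0.2S: 0.2·0.891 = 0.178 in (exactly 340/1909)
Since P=6.380 > Ia=0.178: effective rainfall P−Ia = 591971/95450 in
Q = (591971/95450)²/((591971/95450) + 1700/1909) = (350429664841/9110702500)/(676971/95450) = 350429664841/64616881950 in ≈ 5.423 in

Q = 350429664841/64616881950 in ≈ 5.423 in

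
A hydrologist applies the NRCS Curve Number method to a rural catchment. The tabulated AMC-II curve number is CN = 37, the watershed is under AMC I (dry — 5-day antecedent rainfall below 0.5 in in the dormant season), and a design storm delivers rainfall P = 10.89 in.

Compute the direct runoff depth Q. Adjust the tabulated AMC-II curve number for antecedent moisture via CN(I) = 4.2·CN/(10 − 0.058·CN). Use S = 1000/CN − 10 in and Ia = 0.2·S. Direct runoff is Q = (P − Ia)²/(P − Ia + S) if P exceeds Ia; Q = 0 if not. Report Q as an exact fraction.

Q = 35315283/197694700 in ≈ 0.179 in

CN(I) from CN(II)=37: (4.2·37)/(10 − 0.058·37) = 3700/187 ≈ 19.786
Max retention: S = 1000/(3700/187) − 10 = 1500/37 in (≈ 40.541 in)
Ia = 0.2·(1500/37) = 300/37 in ≈ 8.108 in
Since P=10.890 > Ia=8.108: effective rainfall P−Ia = 10293/3700 in
Q = (10293/3700)²/((10293/3700) + 1500/37) = (105945849/13690000)/(160293/3700) = 35315283/197694700 in ≈ 0.179 in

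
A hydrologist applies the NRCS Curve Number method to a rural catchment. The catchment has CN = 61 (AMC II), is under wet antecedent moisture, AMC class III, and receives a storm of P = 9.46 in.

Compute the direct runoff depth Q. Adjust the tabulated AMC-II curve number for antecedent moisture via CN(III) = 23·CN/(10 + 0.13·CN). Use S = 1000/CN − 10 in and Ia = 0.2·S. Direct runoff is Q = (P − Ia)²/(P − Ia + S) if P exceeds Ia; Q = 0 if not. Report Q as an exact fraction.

Adjust CN=61 to AMC III: 23·61/(10 + 0.13·61) → 1403 ÷ (1793/100) = 140300/1793 ≈ 78.249
Max retention: S = 1000/(140300/1793) − 10 = 3900/1403 in (≈ 2.780 in)
Ia = 0.2S: 0.2·2.780 = 0.556 in (exactly 780/1403)
Excess rainfall: 9.460 − 0.556 = 8.904 in; P > Ia so Q > 0
Q: (624619/70150)² ÷ (819619/70150) = 390148895161/57496272850 in (≈ 6.786 in)

Q = 390148895161/57496272850 in ≈ 6.786 in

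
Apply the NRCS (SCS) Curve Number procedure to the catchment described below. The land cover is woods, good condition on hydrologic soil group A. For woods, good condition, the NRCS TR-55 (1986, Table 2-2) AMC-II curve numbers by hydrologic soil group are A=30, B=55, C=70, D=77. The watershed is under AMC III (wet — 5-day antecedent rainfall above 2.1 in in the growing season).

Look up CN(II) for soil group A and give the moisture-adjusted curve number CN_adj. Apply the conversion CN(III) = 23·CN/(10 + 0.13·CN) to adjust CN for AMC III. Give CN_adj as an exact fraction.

CN_adj = 6900/139 ≈ 49.640

NRCS table: woods, good condition, soil group A → CN(II) = 30
Adjust CN=30 to AMC III: 23·30/(10 + 0.13·30) → 690 ÷ (139/10) = 6900/139 ≈ 49.640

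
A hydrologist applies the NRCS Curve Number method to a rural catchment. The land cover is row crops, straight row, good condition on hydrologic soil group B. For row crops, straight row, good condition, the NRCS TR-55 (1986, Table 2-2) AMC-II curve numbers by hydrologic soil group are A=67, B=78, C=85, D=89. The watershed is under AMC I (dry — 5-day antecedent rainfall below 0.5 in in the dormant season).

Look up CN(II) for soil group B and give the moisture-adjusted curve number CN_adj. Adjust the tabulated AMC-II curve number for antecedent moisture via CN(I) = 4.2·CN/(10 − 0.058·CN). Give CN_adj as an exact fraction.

NRCS table: row crops, straight row, good condition, soil group B → CN(II) = 78
Adjust CN=78 to AMC I: 4.2·78/(10 − 0.058·78) → (1638/5) ÷ (1369/250) = 81900/1369 ≈ 59.825

CN_adj = 81900/1369 ≈ 59.825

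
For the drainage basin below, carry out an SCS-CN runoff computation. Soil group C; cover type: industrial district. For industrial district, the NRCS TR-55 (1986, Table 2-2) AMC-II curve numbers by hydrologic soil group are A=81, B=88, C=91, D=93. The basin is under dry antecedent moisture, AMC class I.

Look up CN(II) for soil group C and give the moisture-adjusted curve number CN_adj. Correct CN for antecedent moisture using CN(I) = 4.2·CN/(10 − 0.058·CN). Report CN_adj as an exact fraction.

CN_adj = 63700/787 ≈ 80.940

NRCS table: industrial district, soil group C → CN(II) = 91
Dry (AMC I): CN(I) = 4.2·91/(10 − 0.058·91) = (1911/5)/(2361/500) = 63700/787 ≈ 80.940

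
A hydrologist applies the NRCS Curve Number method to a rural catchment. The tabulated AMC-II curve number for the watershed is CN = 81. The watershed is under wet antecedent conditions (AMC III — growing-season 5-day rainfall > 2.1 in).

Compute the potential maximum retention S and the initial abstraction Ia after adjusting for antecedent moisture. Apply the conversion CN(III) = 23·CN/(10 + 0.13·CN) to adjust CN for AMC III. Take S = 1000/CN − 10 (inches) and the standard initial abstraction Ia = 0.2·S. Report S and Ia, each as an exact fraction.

Adjust CN=81 to AMC III: 23·81/(10 + 0.13·81) → 1863 ÷ (2053/100) = 186300/2053 ≈ 90.745
Max retention: S = 1000/(186300/2053) − 10 = 1900/1863 in (≈ 1.020 in)
Initial abstraction Ia = S/5 = (1900/1863)/5 = 380/1863 ≈ 0.204 in

S = 1900/1863 in ≈ 1.020 in; Ia = 380/1863 in ≈ 0.204 in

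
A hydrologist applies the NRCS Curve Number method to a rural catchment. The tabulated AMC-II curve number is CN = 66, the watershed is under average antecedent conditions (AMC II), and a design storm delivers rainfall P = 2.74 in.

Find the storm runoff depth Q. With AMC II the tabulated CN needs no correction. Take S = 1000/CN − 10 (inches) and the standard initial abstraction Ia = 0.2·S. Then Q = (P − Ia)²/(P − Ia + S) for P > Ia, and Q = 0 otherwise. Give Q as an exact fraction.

CN(II) = 66; AMC II needs no correction.
S = 1000/66 − 10 = 170/33 in ≈ 5.152 in
Initial abstraction Ia = S/5 = (170/33)/5 = 34/33 ≈ 1.030 in
Excess rainfall: 2.740 − 1.030 = 1.710 in; P > Ia so Q > 0
Runoff Q = (P−Ia)²/(P−Ia+S) = (1.710)²/(1.710+5.152) = 7958041/18679650 ≈ 0.426 in

Q = 7958041/18679650 in ≈ 0.426 in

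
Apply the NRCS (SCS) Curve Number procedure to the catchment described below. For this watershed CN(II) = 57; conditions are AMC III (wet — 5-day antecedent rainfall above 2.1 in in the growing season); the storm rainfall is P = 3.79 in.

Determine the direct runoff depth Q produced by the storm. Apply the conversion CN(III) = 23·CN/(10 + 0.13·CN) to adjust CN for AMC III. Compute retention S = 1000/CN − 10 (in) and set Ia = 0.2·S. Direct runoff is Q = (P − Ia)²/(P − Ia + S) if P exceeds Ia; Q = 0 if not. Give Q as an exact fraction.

Q = 168813335161/110237925900 in ≈ 1.531 in

CN(III) from CN(II)=57: (23·57)/(10 + 0.13·57) = 131100/1741 ≈ 75.302
Retention S: 1000/CN − 10 with CN=75.302 → S = 4300/1311 ≈ 3.280 in
Ia = 0.2·(4300/1311) = 860/1311 in ≈ 0.656 in
Since P=3.790 > Ia=0.656: effective rainfall P−Ia = 410869/131100 in
Q: (410869/131100)² ÷ (840869/131100) = 168813335161/110237925900 in (≈ 1.531 in)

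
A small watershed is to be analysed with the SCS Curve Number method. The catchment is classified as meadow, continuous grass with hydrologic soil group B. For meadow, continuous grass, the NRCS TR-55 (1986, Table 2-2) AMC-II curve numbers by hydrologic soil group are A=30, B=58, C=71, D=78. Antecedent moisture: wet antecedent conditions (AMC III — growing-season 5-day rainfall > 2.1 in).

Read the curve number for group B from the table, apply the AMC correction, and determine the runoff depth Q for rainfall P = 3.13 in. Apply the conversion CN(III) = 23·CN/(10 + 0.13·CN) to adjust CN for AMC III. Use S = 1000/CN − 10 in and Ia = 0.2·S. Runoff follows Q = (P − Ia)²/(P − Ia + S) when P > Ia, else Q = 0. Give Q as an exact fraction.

Q = 27812566441/25130625700 in ≈ 1.107 in

NRCS table: meadow, continuous grass, soil group B → CN(II) = 58
Adjust CN=58 to AMC III: 23·58/(10 + 0.13·58) → 1334 ÷ (877/50) = 66700/877 ≈ 76.055
Max retention: S = 1000/(66700/877) − 10 = 2100/667 in (≈ 3.148 in)
Ia = 0.2S: 0.2·3.148 = 0.630 in (exactly 420/667)
Since P=3.130 > Ia=0.630: effective rainfall P−Ia = 166771/66700 in
Q: (166771/66700)² ÷ (376771/66700) = 27812566441/25130625700 in (≈ 1.107 in)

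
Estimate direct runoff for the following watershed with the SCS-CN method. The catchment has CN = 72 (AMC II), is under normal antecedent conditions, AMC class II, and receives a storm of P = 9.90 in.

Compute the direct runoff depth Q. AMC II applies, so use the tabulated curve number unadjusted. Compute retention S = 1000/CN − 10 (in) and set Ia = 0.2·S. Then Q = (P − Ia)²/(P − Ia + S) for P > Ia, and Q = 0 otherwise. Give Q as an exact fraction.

AMC II — tabulated CN = 72 applies directly.
S = 1000/72 − 10 = 35/9 in ≈ 3.889 in
Ia = 0.2S: 0.2·3.889 = 0.778 in (exactly 7/9)
Since P=9.900 > Ia=0.778: effective rainfall P−Ia = 821/90 in
Q = (821/90)²/((821/90) + 35/9) = (674041/8100)/(1171/90) = 674041/105390 in ≈ 6.396 in

Q = 674041/105390 in ≈ 6.396 in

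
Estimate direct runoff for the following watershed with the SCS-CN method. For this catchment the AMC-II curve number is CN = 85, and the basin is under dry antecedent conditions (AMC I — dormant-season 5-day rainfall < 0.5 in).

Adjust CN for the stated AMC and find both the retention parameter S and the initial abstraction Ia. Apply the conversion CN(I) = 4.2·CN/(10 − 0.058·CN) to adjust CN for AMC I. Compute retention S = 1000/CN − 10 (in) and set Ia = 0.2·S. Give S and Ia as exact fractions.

Adjust CN=85 to AMC I: 4.2·85/(10 − 0.058·85) → 357 ÷ (507/100) = 11900/169 ≈ 70.414
Max retention: S = 1000/(11900/169) − 10 = 500/119 in (≈ 4.202 in)
Ia = 0.2S: 0.2·4.202 = 0.840 in (exactly 100/119)

S = 500/119 in ≈ 4.202 in; Ia = 100/119 in ≈ 0.840 in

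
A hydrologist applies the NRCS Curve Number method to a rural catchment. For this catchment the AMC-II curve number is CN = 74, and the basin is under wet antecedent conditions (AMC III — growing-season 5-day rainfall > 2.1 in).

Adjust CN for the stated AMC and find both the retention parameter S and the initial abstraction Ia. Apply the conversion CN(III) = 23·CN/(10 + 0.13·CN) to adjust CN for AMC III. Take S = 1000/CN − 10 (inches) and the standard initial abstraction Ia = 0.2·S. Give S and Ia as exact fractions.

S = 1300/851 in ≈ 1.528 in; Ia = 260/851 in ≈ 0.306 in

Wet (AMC III): CN(III) = 23·74/(10 + 0.13·74) = 1702/(981/50) = 85100/981 ≈ 86.748
Retention S: 1000/CN − 10 with CN=86.748 → S = 1300/851 ≈ 1.528 in
Initial abstraction Ia = S/5 = (1300/851)/5 = 260/851 ≈ 0.306 in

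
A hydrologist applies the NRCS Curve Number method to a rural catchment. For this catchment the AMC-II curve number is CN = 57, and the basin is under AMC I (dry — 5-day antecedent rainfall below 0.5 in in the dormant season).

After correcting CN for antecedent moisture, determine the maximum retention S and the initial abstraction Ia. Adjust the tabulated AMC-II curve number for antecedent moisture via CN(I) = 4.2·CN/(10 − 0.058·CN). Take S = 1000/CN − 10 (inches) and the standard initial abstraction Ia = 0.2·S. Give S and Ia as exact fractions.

Dry (AMC I): CN(I) = 4.2·57/(10 − 0.058·57) = (1197/5)/(3347/500) = 119700/3347 ≈ 35.763
Retention S: 1000/CN − 10 with CN=35.763 → S = 21500/1197 ≈ 17.962 in
Ia = 0.2S: 0.2·17.962 = 3.592 in (exactly 4300/1197)

S = 21500/1197 in ≈ 17.962 in; Ia = 4300/1197 in ≈ 3.592 in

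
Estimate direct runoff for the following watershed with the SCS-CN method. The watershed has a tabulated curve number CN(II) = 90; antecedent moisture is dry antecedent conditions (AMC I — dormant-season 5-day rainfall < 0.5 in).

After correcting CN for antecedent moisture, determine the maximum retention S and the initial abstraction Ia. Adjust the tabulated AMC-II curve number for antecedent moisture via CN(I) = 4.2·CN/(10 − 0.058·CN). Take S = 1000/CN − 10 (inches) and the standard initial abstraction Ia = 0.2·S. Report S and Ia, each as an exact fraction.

Adjust CN=90 to AMC I: 4.2·90/(10 − 0.058·90) → 378 ÷ (239/50) = 18900/239 ≈ 79.079
Retention S: 1000/CN − 10 with CN=79.079 → S = 500/189 ≈ 2.646 in
Initial abstraction Ia = S/5 = (500/189)/5 = 100/189 ≈ 0.529 in

S = 500/189 in ≈ 2.646 in; Ia = 100/189 in ≈ 0.529 in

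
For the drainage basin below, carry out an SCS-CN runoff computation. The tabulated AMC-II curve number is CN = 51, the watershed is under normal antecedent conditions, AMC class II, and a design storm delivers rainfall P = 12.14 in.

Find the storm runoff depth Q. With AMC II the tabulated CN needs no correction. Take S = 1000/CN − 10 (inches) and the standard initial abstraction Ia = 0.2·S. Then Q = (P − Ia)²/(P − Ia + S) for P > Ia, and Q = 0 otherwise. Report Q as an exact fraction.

Q = 678967249/128920350 in ≈ 5.267 in

AMC II — tabulated CN = 51 applies directly.
S = 1000/51 − 10 = 490/51 in ≈ 9.608 in
Initial abstraction Ia = S/5 = (490/51)/5 = 98/51 ≈ 1.922 in
P − Ia = 12.140 − 1.922 = 26057/2550 ≈ 10.218 in (> 0, runoff occurs)
Runoff Q = (P−Ia)²/(P−Ia+S) = (10.218)²/(10.218+9.608) = 678967249/128920350 ≈ 5.267 in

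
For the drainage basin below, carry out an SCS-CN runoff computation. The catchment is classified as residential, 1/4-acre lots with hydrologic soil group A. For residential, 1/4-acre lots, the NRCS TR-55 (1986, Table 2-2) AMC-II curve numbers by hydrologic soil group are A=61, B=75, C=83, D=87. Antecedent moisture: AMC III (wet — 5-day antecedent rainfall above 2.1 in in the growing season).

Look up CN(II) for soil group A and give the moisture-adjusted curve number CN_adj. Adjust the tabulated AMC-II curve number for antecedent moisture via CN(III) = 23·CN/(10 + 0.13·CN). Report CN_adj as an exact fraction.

CN_adj = 140300/1793 ≈ 78.249

NRCS table: residential, 1/4-acre lots, soil group A → CN(II) = 61
Wet (AMC III): CN(III) = 23·61/(10 + 0.13·61) = 1403/(1793/100) = 140300/1793 ≈ 78.249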